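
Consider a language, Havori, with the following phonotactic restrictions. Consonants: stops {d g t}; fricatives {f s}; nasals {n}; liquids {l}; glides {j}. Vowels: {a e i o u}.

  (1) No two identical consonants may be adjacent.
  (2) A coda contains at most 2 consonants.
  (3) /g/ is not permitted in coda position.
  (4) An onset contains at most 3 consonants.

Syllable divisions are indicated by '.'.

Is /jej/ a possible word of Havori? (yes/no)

yes

/jej/ — σ1 onset /j/, coda /j/ ok → phonotactically legal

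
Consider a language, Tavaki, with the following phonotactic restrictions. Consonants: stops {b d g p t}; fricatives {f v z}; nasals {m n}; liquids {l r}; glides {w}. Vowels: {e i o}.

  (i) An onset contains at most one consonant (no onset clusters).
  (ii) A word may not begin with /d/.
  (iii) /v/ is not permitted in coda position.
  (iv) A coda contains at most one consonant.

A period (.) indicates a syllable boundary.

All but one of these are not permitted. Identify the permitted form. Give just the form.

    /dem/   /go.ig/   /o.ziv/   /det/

/dem/ — violates constraint (ii): word begins with /d/ → not permitted
/go.ig/ — σ1 onset /g/, coda /∅/ ok; σ2 onset /∅/, coda /g/ ok → permitted
/o.ziv/ — violates constraint (iii): syllable 2 coda contains /v/ → not permitted
/det/ — violates constraint (ii): word begins with /d/ → not permitted

/go.ig/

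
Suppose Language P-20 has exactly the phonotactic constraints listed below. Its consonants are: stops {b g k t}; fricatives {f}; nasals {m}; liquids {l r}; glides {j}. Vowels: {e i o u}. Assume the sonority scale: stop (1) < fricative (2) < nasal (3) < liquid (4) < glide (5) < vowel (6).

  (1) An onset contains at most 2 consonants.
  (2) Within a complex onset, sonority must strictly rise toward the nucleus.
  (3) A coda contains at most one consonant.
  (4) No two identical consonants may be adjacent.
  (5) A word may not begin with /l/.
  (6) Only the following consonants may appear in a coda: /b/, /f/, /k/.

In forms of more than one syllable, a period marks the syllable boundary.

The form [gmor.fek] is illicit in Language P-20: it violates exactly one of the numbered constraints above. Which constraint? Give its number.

[gmor.fek]: syllable 1 coda contains /r/, which is not a licensed coda consonant.
This is a violation of constraint 6: "Only the following consonants may appear in a coda: /b/, /f/, /k/."
The remaining constraints (1, 2, 3, 4, 5) are satisfied.

6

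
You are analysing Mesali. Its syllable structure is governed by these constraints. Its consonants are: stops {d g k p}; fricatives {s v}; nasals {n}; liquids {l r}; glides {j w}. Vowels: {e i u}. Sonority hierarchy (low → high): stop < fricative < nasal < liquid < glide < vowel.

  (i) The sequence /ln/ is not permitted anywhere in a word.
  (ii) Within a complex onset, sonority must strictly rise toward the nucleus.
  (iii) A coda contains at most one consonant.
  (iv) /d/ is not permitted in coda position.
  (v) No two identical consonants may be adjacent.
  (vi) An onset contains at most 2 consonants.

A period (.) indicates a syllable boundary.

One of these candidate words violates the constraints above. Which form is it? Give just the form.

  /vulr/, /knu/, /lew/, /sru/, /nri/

/vulr/ — violates constraint (iii): syllable 1 coda /lr/ has 2 consonants (> 1) → ill-formed
/knu/ — σ1 onset /kn/ (1→3 rises), coda /∅/ ok → well-formed
/lew/ — σ1 onset /l/, coda /w/ ok → well-formed
/sru/ — σ1 onset /sr/ (2→4 rises), coda /∅/ ok → well-formed
/nri/ — σ1 onset /nr/ (3→4 rises), coda /∅/ ok → well-formed

/vulr/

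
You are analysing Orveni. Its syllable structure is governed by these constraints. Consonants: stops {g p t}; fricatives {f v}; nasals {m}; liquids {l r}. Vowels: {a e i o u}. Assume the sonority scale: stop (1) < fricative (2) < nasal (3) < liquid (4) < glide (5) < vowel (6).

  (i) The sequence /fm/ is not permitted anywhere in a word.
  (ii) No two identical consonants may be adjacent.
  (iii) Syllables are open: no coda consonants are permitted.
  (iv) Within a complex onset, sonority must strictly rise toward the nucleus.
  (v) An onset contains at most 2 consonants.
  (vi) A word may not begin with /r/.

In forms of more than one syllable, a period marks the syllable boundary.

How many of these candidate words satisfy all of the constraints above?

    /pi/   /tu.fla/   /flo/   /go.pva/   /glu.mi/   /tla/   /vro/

/pi/ — σ1 onset /p/, coda /∅/ ok → well-formed
/tu.fla/ — σ1 onset /t/, coda /∅/ ok; σ2 onset /fl/ (2→4 rises), coda /∅/ ok → well-formed
/flo/ — σ1 onset /fl/ (2→4 rises), coda /∅/ ok → well-formed
/go.pva/ — σ1 onset /g/, coda /∅/ ok; σ2 onset /pv/ (1→2 rises), coda /∅/ ok → well-formed
/glu.mi/ — σ1 onset /gl/ (1→4 rises), coda /∅/ ok; σ2 onset /m/, coda /∅/ ok → well-formed
/tla/ — σ1 onset /tl/ (1→4 rises), coda /∅/ ok → well-formed
/vro/ — σ1 onset /vr/ (2→4 rises), coda /∅/ ok → well-formed
Well-formed: /pi/, /tu.fla/, /flo/, /go.pva/, /glu.mi/, /tla/, /vro/ → 7.

7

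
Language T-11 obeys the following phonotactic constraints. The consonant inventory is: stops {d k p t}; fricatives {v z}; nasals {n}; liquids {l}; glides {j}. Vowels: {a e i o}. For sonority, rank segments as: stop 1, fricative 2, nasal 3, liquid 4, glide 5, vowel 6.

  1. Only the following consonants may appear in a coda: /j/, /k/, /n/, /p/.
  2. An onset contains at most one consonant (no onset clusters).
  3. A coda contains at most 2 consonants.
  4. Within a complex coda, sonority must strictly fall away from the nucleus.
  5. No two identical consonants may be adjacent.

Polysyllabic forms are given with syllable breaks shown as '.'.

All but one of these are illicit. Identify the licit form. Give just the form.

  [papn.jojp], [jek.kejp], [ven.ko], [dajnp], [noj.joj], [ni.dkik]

[ven.ko]

[papn.jojp] — violates constraint 4: syllable 1 coda /pn/: /p/ (stop, 1) → /n/ (nasal, 3) does not fall → illicit
[jek.kejp] — violates constraint 5: adjacent identical consonants /kk/ → illicit
[ven.ko] — σ1 onset /v/, coda /n/ ok; σ2 onset /k/, coda /∅/ ok → licit
[dajnp] — violates constraint 3: syllable 1 coda /jnp/ has 3 consonants (> 2) → illicit
[noj.joj] — violates constraint 5: adjacent identical consonants /jj/ → illicit
[ni.dkik] — violates constraint 2: syllable 2 onset /dk/ has 2 consonants (> 1) → illicit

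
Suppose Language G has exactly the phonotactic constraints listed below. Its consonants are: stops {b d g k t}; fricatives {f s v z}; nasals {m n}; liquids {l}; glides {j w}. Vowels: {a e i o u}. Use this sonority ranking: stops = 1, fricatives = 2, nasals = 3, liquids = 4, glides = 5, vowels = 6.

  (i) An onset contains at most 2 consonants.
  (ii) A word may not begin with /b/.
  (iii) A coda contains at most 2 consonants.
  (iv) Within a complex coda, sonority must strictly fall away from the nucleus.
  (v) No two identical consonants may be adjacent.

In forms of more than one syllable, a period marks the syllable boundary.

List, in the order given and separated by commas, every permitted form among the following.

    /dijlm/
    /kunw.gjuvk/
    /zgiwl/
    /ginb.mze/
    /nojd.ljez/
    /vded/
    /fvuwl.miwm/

/dijlm/ — violates constraint (iii): syllable 1 coda /jlm/ has 3 consonants (> 2) → not permitted
/kunw.gjuvk/ — violates constraint (iv): syllable 1 coda /nw/: /n/ (nasal, 3) → /w/ (glide, 5) does not fall → not permitted
/zgiwl/ — σ1 onset /zg/ (2C), coda /wl/ (5→4 falls) ok → permitted
/ginb.mze/ — σ1 onset /g/, coda /nb/ (3→1 falls) ok; σ2 onset /mz/ (2C), coda /∅/ ok → permitted
/nojd.ljez/ — σ1 onset /n/, coda /jd/ (5→1 falls) ok; σ2 onset /lj/ (2C), coda /z/ ok → permitted
/vded/ — σ1 onset /vd/ (2C), coda /d/ ok → permitted
/fvuwl.miwm/ — σ1 onset /fv/ (2C), coda /wl/ (5→4 falls) ok; σ2 onset /m/, coda /wm/ (5→3 falls) ok → permitted

/zgiwl/, /ginb.mze/, /nojd.ljez/, /vded/, /fvuwl.miwm/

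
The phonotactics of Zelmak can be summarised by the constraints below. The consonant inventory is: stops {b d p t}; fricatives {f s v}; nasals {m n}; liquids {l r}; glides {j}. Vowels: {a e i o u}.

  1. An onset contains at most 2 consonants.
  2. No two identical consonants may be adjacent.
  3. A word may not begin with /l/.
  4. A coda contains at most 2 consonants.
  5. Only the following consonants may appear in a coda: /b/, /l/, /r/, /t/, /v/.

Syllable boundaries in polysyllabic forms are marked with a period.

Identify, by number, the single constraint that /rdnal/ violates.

1

/rdnal/: syllable 1 onset /rdn/ has 3 consonants (> 2).
This is a violation of constraint 1: "An onset contains at most 2 consonants."
The remaining constraints (2, 3, 4, 5) are satisfied.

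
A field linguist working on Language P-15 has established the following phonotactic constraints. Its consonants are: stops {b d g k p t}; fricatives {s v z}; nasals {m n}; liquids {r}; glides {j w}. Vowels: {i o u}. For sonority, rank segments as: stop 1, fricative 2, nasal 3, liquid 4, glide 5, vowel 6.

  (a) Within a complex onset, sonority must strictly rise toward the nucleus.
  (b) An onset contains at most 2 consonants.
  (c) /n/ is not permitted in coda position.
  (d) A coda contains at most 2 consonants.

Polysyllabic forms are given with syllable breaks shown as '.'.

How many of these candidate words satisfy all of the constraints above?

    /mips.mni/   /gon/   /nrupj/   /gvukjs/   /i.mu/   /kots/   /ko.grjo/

3

/mips.mni/ — violates constraint (a): syllable 2 onset /mn/: /m/ (nasal, 3) → /n/ (nasal, 3) does not rise → ill-formed
/gon/ — violates constraint (c): syllable 1 coda contains /n/ → ill-formed
/nrupj/ — σ1 onset /nr/ (3→4 rises), coda /pj/ (2C) ok → well-formed
/gvukjs/ — violates constraint (d): syllable 1 coda /kjs/ has 3 consonants (> 2) → ill-formed
/i.mu/ — σ1 onset /∅/, coda /∅/ ok; σ2 onset /m/, coda /∅/ ok → well-formed
/kots/ — σ1 onset /k/, coda /ts/ (2C) ok → well-formed
/ko.grjo/ — violates constraint (b): syllable 2 onset /grj/ has 3 consonants (> 2) → ill-formed
Well-formed: /nrupj/, /i.mu/, /kots/ → 3.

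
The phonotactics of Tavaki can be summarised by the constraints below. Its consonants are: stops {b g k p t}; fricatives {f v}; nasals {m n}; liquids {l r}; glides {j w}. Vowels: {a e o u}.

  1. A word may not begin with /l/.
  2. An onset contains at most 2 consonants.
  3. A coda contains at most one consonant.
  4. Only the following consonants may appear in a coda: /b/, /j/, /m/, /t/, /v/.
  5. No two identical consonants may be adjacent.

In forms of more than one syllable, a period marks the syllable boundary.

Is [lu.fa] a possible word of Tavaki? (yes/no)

[lu.fa] — violates constraint 1: word begins with /l/ → phonotactically illegal

no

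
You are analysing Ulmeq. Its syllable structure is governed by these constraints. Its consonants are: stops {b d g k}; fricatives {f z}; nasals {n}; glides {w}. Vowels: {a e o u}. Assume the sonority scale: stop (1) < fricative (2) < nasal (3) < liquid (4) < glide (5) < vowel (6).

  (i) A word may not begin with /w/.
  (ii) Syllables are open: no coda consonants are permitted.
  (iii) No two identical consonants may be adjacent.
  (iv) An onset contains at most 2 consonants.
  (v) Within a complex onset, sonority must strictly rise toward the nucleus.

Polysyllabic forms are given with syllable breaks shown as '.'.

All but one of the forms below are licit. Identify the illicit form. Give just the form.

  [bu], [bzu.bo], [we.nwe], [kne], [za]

[bu] — σ1 onset /b/, coda /∅/ ok → licit
[bzu.bo] — σ1 onset /bz/ (1→2 rises), coda /∅/ ok; σ2 onset /b/, coda /∅/ ok → licit
[we.nwe] — violates constraint (i): word begins with /w/ → illicit
[kne] — σ1 onset /kn/ (1→3 rises), coda /∅/ ok → licit
[za] — σ1 onset /z/, coda /∅/ ok → licit

[we.nwe]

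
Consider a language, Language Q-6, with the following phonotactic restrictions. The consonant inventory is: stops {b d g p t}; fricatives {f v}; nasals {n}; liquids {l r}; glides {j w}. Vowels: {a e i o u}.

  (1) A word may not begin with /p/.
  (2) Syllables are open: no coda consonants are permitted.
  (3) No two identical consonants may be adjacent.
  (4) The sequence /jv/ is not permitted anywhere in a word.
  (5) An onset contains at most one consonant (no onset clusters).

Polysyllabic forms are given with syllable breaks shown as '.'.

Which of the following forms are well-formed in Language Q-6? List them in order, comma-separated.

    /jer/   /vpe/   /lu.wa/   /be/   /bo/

/jer/ — violates constraint 2: syllable 1 coda /r/ has 1 consonant (> 0) → ill-formed
/vpe/ — violates constraint 5: syllable 1 onset /vp/ has 2 consonants (> 1) → ill-formed
/lu.wa/ — σ1 onset /l/, coda /∅/ ok; σ2 onset /w/, coda /∅/ ok → well-formed
/be/ — σ1 onset /b/, coda /∅/ ok → well-formed
/bo/ — σ1 onset /b/, coda /∅/ ok → well-formed

/lu.wa/, /be/, /bo/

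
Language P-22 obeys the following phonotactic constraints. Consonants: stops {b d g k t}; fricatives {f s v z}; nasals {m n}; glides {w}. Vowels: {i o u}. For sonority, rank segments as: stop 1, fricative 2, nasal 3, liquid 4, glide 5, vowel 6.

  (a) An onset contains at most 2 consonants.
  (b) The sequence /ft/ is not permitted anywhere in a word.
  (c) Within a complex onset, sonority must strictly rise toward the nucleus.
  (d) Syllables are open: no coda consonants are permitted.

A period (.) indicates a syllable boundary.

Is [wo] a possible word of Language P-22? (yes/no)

yes

[wo] — σ1 onset /w/, coda /∅/ ok → well-formed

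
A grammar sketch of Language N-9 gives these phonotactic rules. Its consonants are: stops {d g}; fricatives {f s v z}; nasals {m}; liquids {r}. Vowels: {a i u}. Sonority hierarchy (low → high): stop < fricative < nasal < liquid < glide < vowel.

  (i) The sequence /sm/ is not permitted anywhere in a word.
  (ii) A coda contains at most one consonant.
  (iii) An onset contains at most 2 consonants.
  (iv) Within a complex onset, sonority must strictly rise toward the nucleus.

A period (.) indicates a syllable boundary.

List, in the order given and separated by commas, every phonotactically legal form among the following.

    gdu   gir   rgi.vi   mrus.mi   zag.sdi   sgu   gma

gir, gma

gdu — violates constraint (iv): syllable 1 onset /gd/: /g/ (stop, 1) → /d/ (stop, 1) does not rise → phonotactically illegal
gir — σ1 onset /g/, coda /r/ ok → phonotactically legal
rgi.vi — violates constraint (iv): syllable 1 onset /rg/: /r/ (liquid, 4) → /g/ (stop, 1) does not rise → phonotactically illegal
mrus.mi — violates constraint (i): contains banned sequence /sm/ → phonotactically illegal
zag.sdi — violates constraint (iv): syllable 2 onset /sd/: /s/ (fricative, 2) → /d/ (stop, 1) does not rise → phonotactically illegal
sgu — violates constraint (iv): syllable 1 onset /sg/: /s/ (fricative, 2) → /g/ (stop, 1) does not rise → phonotactically illegal
gma — σ1 onset /gm/ (1→3 rises), coda /∅/ ok → phonotactically legal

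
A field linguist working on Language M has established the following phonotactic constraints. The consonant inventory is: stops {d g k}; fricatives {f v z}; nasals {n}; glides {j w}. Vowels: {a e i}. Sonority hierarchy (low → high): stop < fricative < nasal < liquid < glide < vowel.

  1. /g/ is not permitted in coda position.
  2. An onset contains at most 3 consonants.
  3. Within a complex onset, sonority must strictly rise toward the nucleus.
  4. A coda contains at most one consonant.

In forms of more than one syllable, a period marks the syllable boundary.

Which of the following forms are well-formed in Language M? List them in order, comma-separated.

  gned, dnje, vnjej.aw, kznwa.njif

gned, dnje, vnjej.aw

gned — σ1 onset /gn/ (1→3 rises), coda /d/ ok → well-formed
dnje — σ1 onset /dnj/ (1→3→5 rises), coda /∅/ ok → well-formed
vnjej.aw — σ1 onset /vnj/ (2→3→5 rises), coda /j/ ok; σ2 onset /∅/, coda /w/ ok → well-formed
kznwa.njif — violates constraint 2: syllable 1 onset /kznw/ has 4 consonants (> 3) → ill-formed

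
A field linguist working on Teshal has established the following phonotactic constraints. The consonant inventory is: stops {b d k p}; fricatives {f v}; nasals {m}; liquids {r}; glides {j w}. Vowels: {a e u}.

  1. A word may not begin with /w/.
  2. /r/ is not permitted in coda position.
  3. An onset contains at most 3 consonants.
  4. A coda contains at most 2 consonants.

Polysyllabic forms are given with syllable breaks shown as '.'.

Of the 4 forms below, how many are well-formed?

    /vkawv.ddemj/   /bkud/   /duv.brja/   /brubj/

4

/vkawv.ddemj/ — σ1 onset /vk/ (2C), coda /wv/ (2C) ok; σ2 onset /dd/ (2C), coda /mj/ (2C) ok → well-formed
/bkud/ — σ1 onset /bk/ (2C), coda /d/ ok → well-formed
/duv.brja/ — σ1 onset /d/, coda /v/ ok; σ2 onset /brj/ (3C), coda /∅/ ok → well-formed
/brubj/ — σ1 onset /br/ (2C), coda /bj/ (2C) ok → well-formed
Well-formed: /vkawv.ddemj/, /bkud/, /duv.brja/, /brubj/ → 4.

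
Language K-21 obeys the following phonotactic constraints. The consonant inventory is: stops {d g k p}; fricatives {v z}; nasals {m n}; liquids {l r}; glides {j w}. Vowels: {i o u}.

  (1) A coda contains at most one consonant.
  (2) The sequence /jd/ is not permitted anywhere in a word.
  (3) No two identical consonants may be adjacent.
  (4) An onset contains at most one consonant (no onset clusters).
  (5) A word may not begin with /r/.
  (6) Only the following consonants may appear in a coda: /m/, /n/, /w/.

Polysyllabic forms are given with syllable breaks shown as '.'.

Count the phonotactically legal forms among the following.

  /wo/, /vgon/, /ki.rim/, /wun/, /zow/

4

/wo/ — σ1 onset /w/, coda /∅/ ok → phonotactically legal
/vgon/ — violates constraint 4: syllable 1 onset /vg/ has 2 consonants (> 1) → phonotactically illegal
/ki.rim/ — σ1 onset /k/, coda /∅/ ok; σ2 onset /r/, coda /m/ ok → phonotactically legal
/wun/ — σ1 onset /w/, coda /n/ ok → phonotactically legal
/zow/ — σ1 onset /z/, coda /w/ ok → phonotactically legal
Phonotactically legal: /wo/, /ki.rim/, /wun/, /zow/ → 4.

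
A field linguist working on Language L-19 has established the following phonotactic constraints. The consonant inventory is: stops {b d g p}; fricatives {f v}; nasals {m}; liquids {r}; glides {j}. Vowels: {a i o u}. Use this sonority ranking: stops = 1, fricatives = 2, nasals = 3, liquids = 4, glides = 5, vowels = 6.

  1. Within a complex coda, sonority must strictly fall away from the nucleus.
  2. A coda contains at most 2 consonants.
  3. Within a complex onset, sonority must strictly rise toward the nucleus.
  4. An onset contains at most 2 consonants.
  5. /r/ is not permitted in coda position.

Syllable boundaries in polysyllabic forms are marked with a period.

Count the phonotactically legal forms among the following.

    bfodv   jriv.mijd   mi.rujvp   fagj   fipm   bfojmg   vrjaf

bfodv — violates constraint 1: syllable 1 coda /dv/: /d/ (stop, 1) → /v/ (fricative, 2) does not fall → phonotactically illegal
jriv.mijd — violates constraint 3: syllable 1 onset /jr/: /j/ (glide, 5) → /r/ (liquid, 4) does not rise → phonotactically illegal
mi.rujvp — violates constraint 2: syllable 2 coda /jvp/ has 3 consonants (> 2) → phonotactically illegal
fagj — violates constraint 1: syllable 1 coda /gj/: /g/ (stop, 1) → /j/ (glide, 5) does not fall → phonotactically illegal
fipm — violates constraint 1: syllable 1 coda /pm/: /p/ (stop, 1) → /m/ (nasal, 3) does not fall → phonotactically illegal
bfojmg — violates constraint 2: syllable 1 coda /jmg/ has 3 consonants (> 2) → phonotactically illegal
vrjaf — violates constraint 4: syllable 1 onset /vrj/ has 3 consonants (> 2) → phonotactically illegal
No form is phonotactically legal → 0.

0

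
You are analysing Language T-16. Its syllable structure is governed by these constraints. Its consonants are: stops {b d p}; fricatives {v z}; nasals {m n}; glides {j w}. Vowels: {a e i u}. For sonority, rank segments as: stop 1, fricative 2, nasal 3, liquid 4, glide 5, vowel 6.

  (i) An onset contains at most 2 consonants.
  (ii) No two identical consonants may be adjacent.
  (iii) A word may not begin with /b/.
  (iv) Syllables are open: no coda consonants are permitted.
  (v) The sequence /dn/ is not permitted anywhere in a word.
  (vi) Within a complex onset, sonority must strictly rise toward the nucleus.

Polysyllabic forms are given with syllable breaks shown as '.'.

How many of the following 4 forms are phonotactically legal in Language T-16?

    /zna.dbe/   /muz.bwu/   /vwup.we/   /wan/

/zna.dbe/ — violates constraint (vi): syllable 2 onset /db/: /d/ (stop, 1) → /b/ (stop, 1) does not rise → phonotactically illegal
/muz.bwu/ — violates constraint (iv): syllable 1 coda /z/ has 1 consonant (> 0) → phonotactically illegal
/vwup.we/ — violates constraint (iv): syllable 1 coda /p/ has 1 consonant (> 0) → phonotactically illegal
/wan/ — violates constraint (iv): syllable 1 coda /n/ has 1 consonant (> 0) → phonotactically illegal
No form is phonotactically legal → 0.

0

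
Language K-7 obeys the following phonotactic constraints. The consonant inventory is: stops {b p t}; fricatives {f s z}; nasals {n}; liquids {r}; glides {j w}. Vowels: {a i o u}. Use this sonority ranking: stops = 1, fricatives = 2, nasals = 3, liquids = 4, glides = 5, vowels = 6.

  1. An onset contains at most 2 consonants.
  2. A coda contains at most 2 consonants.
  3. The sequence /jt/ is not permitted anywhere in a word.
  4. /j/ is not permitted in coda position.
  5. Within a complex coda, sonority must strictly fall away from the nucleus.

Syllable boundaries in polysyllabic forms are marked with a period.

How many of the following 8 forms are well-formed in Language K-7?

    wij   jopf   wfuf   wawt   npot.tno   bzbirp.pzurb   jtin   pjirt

4

wij — violates constraint 4: syllable 1 coda contains /j/ → ill-formed
jopf — violates constraint 5: syllable 1 coda /pf/: /p/ (stop, 1) → /f/ (fricative, 2) does not fall → ill-formed
wfuf — σ1 onset /wf/ (2C), coda /f/ ok → well-formed
wawt — σ1 onset /w/, coda /wt/ (5→1 falls) ok → well-formed
npot.tno — σ1 onset /np/ (2C), coda /t/ ok; σ2 onset /tn/ (2C), coda /∅/ ok → well-formed
bzbirp.pzurb — violates constraint 1: syllable 1 onset /bzb/ has 3 consonants (> 2) → ill-formed
jtin — violates constraint 3: contains banned sequence /jt/ → ill-formed
pjirt — σ1 onset /pj/ (2C), coda /rt/ (4→1 falls) ok → well-formed
Well-formed: wfuf, wawt, npot.tno, pjirt → 4.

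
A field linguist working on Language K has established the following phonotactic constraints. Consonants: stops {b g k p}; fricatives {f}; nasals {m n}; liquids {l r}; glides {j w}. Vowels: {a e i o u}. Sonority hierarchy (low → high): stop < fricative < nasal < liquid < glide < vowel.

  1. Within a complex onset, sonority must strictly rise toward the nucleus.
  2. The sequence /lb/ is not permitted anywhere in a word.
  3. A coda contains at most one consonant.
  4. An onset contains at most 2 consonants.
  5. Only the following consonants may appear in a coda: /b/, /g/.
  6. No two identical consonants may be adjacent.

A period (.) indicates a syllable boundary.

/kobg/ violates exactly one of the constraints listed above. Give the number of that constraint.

/kobg/: syllable 1 coda /bg/ has 2 consonants (> 1).
This is a violation of constraint 3: "A coda contains at most one consonant."
The remaining constraints (1, 2, 4, 5, 6) are satisfied.

3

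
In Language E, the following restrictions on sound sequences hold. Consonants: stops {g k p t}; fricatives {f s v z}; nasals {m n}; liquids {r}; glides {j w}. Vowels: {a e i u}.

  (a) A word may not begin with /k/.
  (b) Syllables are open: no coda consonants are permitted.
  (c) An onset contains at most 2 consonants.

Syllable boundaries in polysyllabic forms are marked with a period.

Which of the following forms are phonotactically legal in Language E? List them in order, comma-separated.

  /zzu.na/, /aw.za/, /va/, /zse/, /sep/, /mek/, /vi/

/zzu.na/ — σ1 onset /zz/ (2C), coda /∅/ ok; σ2 onset /n/, coda /∅/ ok → phonotactically legal
/aw.za/ — violates constraint (b): syllable 1 coda /w/ has 1 consonant (> 0) → phonotactically illegal
/va/ — σ1 onset /v/, coda /∅/ ok → phonotactically legal
/zse/ — σ1 onset /zs/ (2C), coda /∅/ ok → phonotactically legal
/sep/ — violates constraint (b): syllable 1 coda /p/ has 1 consonant (> 0) → phonotactically illegal
/mek/ — violates constraint (b): syllable 1 coda /k/ has 1 consonant (> 0) → phonotactically illegal
/vi/ — σ1 onset /v/, coda /∅/ ok → phonotactically legal

/zzu.na/, /va/, /zse/, /vi/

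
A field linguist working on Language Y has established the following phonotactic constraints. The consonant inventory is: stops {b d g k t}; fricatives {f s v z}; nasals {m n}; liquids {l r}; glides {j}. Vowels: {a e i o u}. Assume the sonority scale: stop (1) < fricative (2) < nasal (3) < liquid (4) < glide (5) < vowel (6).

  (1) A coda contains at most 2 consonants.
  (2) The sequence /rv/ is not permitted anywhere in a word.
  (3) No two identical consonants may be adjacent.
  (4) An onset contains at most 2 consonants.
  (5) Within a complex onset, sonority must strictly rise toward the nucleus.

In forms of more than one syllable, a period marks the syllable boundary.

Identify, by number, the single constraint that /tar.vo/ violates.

2

/tar.vo/: contains banned sequence /rv/.
This is a violation of constraint 2: "The sequence /rv/ is not permitted anywhere in a word."
The remaining constraints (1, 3, 4, 5) are satisfied.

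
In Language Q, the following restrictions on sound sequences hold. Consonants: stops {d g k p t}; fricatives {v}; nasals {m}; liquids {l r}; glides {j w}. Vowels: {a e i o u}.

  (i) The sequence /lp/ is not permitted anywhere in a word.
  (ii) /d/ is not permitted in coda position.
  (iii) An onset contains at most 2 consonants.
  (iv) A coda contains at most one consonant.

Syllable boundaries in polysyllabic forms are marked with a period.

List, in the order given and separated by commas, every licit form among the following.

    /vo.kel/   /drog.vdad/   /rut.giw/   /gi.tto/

/vo.kel/, /rut.giw/, /gi.tto/

/vo.kel/ — σ1 onset /v/, coda /∅/ ok; σ2 onset /k/, coda /l/ ok → licit
/drog.vdad/ — violates constraint (ii): syllable 2 coda contains /d/ → illicit
/rut.giw/ — σ1 onset /r/, coda /t/ ok; σ2 onset /g/, coda /w/ ok → licit
/gi.tto/ — σ1 onset /g/, coda /∅/ ok; σ2 onset /tt/ (2C), coda /∅/ ok → licit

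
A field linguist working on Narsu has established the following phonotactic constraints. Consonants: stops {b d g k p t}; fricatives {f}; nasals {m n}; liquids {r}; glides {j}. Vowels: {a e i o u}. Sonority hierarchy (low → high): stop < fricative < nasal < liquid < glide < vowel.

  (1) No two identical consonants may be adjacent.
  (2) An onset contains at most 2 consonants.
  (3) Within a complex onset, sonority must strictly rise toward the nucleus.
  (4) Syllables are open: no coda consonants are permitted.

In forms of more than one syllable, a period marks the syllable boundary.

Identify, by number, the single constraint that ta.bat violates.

4

ta.bat: syllable 2 coda /t/ has 1 consonant (> 0).
This is a violation of constraint 4: "Syllables are open: no coda consonants are permitted."
The remaining constraints (1, 2, 3) are satisfied.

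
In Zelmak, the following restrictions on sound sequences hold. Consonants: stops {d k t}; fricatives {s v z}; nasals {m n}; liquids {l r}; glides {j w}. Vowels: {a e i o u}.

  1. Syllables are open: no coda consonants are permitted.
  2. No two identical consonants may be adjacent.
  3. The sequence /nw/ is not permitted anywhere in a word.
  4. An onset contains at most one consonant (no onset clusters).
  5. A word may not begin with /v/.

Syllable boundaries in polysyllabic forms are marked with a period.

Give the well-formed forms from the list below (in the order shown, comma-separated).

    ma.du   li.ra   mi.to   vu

ma.du, li.ra, mi.to

ma.du — σ1 onset /m/, coda /∅/ ok; σ2 onset /d/, coda /∅/ ok → well-formed
li.ra — σ1 onset /l/, coda /∅/ ok; σ2 onset /r/, coda /∅/ ok → well-formed
mi.to — σ1 onset /m/, coda /∅/ ok; σ2 onset /t/, coda /∅/ ok → well-formed
vu — violates constraint 5: word begins with /v/ → ill-formed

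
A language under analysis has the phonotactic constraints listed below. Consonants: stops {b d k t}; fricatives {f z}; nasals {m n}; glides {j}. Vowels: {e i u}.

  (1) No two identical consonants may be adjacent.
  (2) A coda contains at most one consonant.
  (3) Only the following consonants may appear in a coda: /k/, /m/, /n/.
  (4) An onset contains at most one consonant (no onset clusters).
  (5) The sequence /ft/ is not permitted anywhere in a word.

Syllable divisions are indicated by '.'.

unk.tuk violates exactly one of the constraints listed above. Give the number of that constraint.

unk.tuk: syllable 1 coda /nk/ has 2 consonants (> 1).
This is a violation of constraint 2: "A coda contains at most one consonant."
The remaining constraints (1, 3, 4, 5) are satisfied.

2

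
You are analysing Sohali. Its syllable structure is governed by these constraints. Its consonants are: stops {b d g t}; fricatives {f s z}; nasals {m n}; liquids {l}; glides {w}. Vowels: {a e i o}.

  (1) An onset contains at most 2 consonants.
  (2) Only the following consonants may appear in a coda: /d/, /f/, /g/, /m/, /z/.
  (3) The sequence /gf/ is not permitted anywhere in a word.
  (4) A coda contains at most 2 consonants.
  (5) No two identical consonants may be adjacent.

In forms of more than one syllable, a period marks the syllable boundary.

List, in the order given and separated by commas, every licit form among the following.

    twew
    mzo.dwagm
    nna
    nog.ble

twew — violates constraint 2: syllable 1 coda contains /w/, which is not a licensed coda consonant → illicit
mzo.dwagm — σ1 onset /mz/ (2C), coda /∅/ ok; σ2 onset /dw/ (2C), coda /gm/ (2C) ok → licit
nna — violates constraint 5: adjacent identical consonants /nn/ → illicit
nog.ble — σ1 onset /n/, coda /g/ ok; σ2 onset /bl/ (2C), coda /∅/ ok → licit

mzo.dwagm, nog.ble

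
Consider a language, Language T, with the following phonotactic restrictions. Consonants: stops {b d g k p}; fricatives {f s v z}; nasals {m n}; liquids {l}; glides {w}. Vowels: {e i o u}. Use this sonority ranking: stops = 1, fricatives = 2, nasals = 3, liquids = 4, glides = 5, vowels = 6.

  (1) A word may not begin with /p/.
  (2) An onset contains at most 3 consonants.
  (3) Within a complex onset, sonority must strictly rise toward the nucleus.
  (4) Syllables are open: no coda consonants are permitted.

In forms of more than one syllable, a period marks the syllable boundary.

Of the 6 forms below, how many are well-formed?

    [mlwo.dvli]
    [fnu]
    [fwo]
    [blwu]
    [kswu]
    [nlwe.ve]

[mlwo.dvli] — σ1 onset /mlw/ (3→4→5 rises), coda /∅/ ok; σ2 onset /dvl/ (1→2→4 rises), coda /∅/ ok → well-formed
[fnu] — σ1 onset /fn/ (2→3 rises), coda /∅/ ok → well-formed
[fwo] — σ1 onset /fw/ (2→5 rises), coda /∅/ ok → well-formed
[blwu] — σ1 onset /blw/ (1→4→5 rises), coda /∅/ ok → well-formed
[kswu] — σ1 onset /ksw/ (1→2→5 rises), coda /∅/ ok → well-formed
[nlwe.ve] — σ1 onset /nlw/ (3→4→5 rises), coda /∅/ ok; σ2 onset /v/, coda /∅/ ok → well-formed
Well-formed: [mlwo.dvli], [fnu], [fwo], [blwu], [kswu], [nlwe.ve] → 6.

6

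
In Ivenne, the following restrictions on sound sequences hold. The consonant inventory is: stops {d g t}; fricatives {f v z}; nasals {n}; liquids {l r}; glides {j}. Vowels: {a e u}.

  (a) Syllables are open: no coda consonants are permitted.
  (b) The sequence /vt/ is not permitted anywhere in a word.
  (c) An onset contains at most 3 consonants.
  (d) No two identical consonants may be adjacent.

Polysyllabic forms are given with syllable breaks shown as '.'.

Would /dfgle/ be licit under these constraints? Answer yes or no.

no

/dfgle/ — violates constraint (c): syllable 1 onset /dfgl/ has 4 consonants (> 3) → illicit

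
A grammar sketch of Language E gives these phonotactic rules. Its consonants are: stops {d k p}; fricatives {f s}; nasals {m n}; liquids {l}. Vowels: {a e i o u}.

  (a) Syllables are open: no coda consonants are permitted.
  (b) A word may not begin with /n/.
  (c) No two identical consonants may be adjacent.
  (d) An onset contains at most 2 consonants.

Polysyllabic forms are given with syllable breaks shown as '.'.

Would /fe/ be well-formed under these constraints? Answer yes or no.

/fe/ — σ1 onset /f/, coda /∅/ ok → well-formed

yes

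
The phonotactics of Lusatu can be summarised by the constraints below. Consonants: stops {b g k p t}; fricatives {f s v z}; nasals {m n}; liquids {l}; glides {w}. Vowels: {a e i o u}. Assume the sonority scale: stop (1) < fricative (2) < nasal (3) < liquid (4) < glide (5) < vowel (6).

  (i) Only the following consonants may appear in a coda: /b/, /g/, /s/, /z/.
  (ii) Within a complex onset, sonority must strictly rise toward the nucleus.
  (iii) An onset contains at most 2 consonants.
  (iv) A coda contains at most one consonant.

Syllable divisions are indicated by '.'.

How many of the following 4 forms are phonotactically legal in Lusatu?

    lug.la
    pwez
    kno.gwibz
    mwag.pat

2

lug.la — σ1 onset /l/, coda /g/ ok; σ2 onset /l/, coda /∅/ ok → phonotactically legal
pwez — σ1 onset /pw/ (1→5 rises), coda /z/ ok → phonotactically legal
kno.gwibz — violates constraint (iv): syllable 2 coda /bz/ has 2 consonants (> 1) → phonotactically illegal
mwag.pat — violates constraint (i): syllable 2 coda contains /t/, which is not a licensed coda consonant → phonotactically illegal
Phonotactically legal: lug.la, pwez → 2.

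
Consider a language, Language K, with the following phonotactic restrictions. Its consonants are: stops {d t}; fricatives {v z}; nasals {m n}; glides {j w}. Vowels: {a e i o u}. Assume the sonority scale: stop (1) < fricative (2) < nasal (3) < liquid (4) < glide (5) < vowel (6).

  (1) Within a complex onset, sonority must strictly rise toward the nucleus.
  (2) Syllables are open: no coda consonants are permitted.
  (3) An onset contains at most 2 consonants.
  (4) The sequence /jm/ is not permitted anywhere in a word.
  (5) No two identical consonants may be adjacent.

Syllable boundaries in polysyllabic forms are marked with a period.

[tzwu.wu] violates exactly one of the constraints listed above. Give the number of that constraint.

[tzwu.wu]: syllable 1 onset /tzw/ has 3 consonants (> 2).
This is a violation of constraint 3: "An onset contains at most 2 consonants."
The remaining constraints (1, 2, 4, 5) are satisfied.

3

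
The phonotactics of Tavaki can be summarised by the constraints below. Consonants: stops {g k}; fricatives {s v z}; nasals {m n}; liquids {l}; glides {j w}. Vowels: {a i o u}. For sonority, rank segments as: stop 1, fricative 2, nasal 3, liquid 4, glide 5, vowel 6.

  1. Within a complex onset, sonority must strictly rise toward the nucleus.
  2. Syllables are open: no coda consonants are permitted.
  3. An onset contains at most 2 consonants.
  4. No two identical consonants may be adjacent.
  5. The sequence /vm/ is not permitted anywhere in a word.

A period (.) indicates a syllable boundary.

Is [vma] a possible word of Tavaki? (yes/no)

[vma] — violates constraint 5: contains banned sequence /vm/ → illicit

no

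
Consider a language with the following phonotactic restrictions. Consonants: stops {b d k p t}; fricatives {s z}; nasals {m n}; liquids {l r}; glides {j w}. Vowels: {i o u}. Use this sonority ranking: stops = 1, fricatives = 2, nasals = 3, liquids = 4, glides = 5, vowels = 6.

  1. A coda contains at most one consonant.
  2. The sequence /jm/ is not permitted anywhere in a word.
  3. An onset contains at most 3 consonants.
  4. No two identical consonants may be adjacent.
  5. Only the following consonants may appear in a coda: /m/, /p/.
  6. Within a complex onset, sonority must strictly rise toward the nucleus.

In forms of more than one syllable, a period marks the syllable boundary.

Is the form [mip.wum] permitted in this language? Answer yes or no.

[mip.wum] — σ1 onset /m/, coda /p/ ok; σ2 onset /w/, coda /m/ ok → permitted

yes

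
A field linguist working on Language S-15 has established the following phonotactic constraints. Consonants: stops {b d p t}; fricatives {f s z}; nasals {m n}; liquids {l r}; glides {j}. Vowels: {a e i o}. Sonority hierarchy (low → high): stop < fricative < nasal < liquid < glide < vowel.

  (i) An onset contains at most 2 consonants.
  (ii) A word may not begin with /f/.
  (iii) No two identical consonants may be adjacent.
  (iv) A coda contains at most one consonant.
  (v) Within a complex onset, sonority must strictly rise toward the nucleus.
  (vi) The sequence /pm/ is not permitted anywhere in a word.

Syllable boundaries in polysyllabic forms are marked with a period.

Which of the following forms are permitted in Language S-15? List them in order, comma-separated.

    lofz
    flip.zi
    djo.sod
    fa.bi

lofz — violates constraint (iv): syllable 1 coda /fz/ has 2 consonants (> 1) → not permitted
flip.zi — violates constraint (ii): word begins with /f/ → not permitted
djo.sod — σ1 onset /dj/ (1→5 rises), coda /∅/ ok; σ2 onset /s/, coda /d/ ok → permitted
fa.bi — violates constraint (ii): word begins with /f/ → not permitted

djo.sod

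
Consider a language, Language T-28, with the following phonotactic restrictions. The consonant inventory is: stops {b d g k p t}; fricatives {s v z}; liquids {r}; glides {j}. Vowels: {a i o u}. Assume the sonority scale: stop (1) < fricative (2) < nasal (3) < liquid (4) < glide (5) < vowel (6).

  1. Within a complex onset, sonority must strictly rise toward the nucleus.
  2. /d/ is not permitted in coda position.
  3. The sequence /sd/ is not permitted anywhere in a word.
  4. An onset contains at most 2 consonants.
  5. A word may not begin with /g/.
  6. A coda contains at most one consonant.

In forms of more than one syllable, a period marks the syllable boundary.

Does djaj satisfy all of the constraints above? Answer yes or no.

djaj — σ1 onset /dj/ (1→5 rises), coda /j/ ok → phonotactically legal

yes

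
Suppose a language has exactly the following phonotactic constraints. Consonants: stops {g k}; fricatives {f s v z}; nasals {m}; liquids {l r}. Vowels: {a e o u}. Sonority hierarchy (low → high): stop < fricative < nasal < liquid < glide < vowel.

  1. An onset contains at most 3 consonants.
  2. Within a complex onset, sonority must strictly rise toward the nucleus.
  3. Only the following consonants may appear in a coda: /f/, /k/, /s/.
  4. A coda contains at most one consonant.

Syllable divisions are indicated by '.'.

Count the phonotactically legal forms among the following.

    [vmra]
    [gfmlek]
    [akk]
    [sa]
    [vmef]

[vmra] — σ1 onset /vmr/ (2→3→4 rises), coda /∅/ ok → phonotactically legal
[gfmlek] — violates constraint 1: syllable 1 onset /gfml/ has 4 consonants (> 3) → phonotactically illegal
[akk] — violates constraint 4: syllable 1 coda /kk/ has 2 consonants (> 1) → phonotactically illegal
[sa] — σ1 onset /s/, coda /∅/ ok → phonotactically legal
[vmef] — σ1 onset /vm/ (2→3 rises), coda /f/ ok → phonotactically legal
Phonotactically legal: [vmra], [sa], [vmef] → 3.

3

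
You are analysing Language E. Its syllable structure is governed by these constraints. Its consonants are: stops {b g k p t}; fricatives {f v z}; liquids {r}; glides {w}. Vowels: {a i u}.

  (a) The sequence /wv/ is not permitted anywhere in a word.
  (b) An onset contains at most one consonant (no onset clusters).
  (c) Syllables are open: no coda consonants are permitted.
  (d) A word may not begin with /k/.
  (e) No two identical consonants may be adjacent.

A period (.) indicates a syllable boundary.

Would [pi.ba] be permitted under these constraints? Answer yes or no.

[pi.ba] — σ1 onset /p/, coda /∅/ ok; σ2 onset /b/, coda /∅/ ok → permitted

yes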